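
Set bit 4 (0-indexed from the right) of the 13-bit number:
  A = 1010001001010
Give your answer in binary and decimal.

Mask = 1 << 4 = 0000000010000
Bit 4 of A is 0, so OR-ing with the mask flips it to 1.
  1010001001010
| 0000000010000
---------------
  1010001011010

Answer: 1010001011010 (5210)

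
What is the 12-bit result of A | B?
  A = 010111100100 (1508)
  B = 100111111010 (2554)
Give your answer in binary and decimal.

Apply | to each column (1 where either bit is 1):
  010111100100
| 100111111010
--------------
  110111111110

Answer: 110111111110 (3582)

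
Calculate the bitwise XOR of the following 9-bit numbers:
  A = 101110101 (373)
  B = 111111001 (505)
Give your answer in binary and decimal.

Apply ^ to each column (1 where bits differ):
  101110101
^ 111111001
-----------
  010001100

Answer: 010001100 (140)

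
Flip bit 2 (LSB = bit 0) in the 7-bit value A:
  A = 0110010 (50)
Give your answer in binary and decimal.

Mask = 1 << 2 = 0000100
Bit 2 of A is 0; XOR with the mask flips it to 1.
  0110010
^ 0000100
---------
  0110110

Answer: 0110110 (54)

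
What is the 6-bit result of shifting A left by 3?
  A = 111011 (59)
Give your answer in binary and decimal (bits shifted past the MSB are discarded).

Shift left by 3: drop the top 3 bit(s), append 3 zero(s) on the right.
  111011  ->  discard [111], keep [011], append 000
= 011000

Answer: 011000 (24)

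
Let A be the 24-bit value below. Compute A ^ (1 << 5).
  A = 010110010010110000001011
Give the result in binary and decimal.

Mask = 1 << 5 = 000000000000000000100000
Bit 5 of A is 0; XOR with the mask flips it to 1.
  010110010010110000001011
^ 000000000000000000100000
--------------------------
  010110010010110000101011

Answer: 010110010010110000101011 (5844011)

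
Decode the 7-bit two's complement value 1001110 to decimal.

MSB is 1, so the value is negative. Find the magnitude:
1. Invert bits:  0110001
2. Add 1:        0110010  = 50
3. Apply sign:   -50

Answer: -50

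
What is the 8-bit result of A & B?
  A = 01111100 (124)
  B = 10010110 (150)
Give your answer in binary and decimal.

Apply & to each column (1 only where both bits are 1):
  01111100
& 10010110
----------
  00010100

Answer: 00010100 (20)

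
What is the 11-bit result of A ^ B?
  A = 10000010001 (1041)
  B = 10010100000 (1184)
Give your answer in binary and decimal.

Apply ^ to each column (1 where bits differ):
  10000010001
^ 10010100000
-------------
  00010110001

Answer: 00010110001 (177)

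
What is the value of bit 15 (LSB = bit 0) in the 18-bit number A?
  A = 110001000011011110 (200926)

Bit 15 is the 16th from the right.
  110001000011011110
    ^
That bit is 0.

Answer: 0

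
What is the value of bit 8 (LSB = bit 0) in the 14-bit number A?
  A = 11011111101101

Bit 8 is the 9th from the right.
  11011111101101
       ^
That bit is 1.

Answer: 1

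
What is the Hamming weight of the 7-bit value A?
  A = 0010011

0010011
1-bits at positions (from bit 0 = LSB): 0, 1, 4
Count = 3

Answer: 3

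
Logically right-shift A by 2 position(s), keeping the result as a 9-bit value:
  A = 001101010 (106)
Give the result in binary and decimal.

Logical shift right by 2: drop the bottom 2 bit(s), prepend 2 zero(s) on the left.
  001101010  ->  keep [0011010], discard [10], prepend 00
= 000011010

Answer: 000011010 (26)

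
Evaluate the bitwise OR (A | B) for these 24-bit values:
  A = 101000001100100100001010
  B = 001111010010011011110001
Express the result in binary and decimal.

Apply | to each column (1 where either bit is 1):
  101000001100100100001010
| 001111010010011011110001
--------------------------
  101111011110111111111011

Answer: 101111011110111111111011 (12447739)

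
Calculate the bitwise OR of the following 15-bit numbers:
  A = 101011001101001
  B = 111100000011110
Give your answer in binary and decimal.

Apply | to each column (1 where either bit is 1):
  101011001101001
| 111100000011110
-----------------
  111111001111111

Answer: 111111001111111 (32383)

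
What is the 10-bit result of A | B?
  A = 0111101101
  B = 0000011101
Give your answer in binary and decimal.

Apply | to each column (1 where either bit is 1):
  0111101101
| 0000011101
------------
  0111111101

Answer: 0111111101 (509)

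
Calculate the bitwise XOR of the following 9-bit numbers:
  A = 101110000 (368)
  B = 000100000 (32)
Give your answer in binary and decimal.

Apply ^ to each column (1 where bits differ):
  101110000
^ 000100000
-----------
  101010000

Answer: 101010000 (336)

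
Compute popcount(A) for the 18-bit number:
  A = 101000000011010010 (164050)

101000000011010010
1-bits at positions (from bit 0 = LSB): 1, 4, 6, 7, 15, 17
Count = 6

Answer: 6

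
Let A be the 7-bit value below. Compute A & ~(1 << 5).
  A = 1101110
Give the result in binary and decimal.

Mask = ~(1 << 5) = 1011111
Bit 5 of A is 1, so AND-ing with the mask clears it to 0.
  1101110
& 1011111
---------
  1001110

Answer: 1001110 (78)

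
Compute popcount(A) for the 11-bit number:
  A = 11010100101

11010100101
1-bits at positions (from bit 0 = LSB): 0, 2, 5, 7, 9, 10
Count = 6

Answer: 6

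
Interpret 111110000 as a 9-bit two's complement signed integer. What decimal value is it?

MSB is 1, so the value is negative. Find the magnitude:
1. Invert bits:  000001111
2. Add 1:        000010000  = 16
3. Apply sign:   -16

Answer: -16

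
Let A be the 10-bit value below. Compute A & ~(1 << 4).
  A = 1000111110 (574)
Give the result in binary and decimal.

Mask = ~(1 << 4) = 1111101111
Bit 4 of A is 1, so AND-ing with the mask clears it to 0.
  1000111110
& 1111101111
------------
  1000101110

Answer: 1000101110 (558)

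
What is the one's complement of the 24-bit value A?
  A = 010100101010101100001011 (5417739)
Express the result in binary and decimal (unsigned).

Flip each bit (0->1, 1->0):
  010100101010101100001011
  101011010101010011110100

Answer: 101011010101010011110100 (11359476)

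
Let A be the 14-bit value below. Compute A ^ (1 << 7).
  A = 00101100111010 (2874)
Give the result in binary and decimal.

Mask = 1 << 7 = 00000010000000
Bit 7 of A is 0; XOR with the mask flips it to 1.
  00101100111010
^ 00000010000000
----------------
  00101110111010

Answer: 00101110111010 (3002)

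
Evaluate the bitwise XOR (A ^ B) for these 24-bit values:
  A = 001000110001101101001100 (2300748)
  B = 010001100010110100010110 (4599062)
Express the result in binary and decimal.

Apply ^ to each column (1 where bits differ):
  001000110001101101001100
^ 010001100010110100010110
--------------------------
  011001010011011001011010

Answer: 011001010011011001011010 (6633050)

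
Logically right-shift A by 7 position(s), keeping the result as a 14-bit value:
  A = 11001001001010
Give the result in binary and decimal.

Logical shift right by 7: drop the bottom 7 bit(s), prepend 7 zero(s) on the left.
  11001001001010  ->  keep [1100100], discard [1001010], prepend 0000000
= 00000001100100

Answer: 00000001100100 (100)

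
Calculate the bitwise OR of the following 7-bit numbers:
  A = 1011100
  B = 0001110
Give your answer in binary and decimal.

Apply | to each column (1 where either bit is 1):
  1011100
| 0001110
---------
  1011110

Answer: 1011110 (94)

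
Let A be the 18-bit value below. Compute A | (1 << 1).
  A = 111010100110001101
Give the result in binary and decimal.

Mask = 1 << 1 = 000000000000000010
Bit 1 of A is 0, so OR-ing with the mask flips it to 1.
  111010100110001101
| 000000000000000010
--------------------
  111010100110001111

Answer: 111010100110001111 (240015)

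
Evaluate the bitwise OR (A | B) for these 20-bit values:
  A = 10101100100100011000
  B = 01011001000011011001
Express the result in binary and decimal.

Apply | to each column (1 where either bit is 1):
  10101100100100011000
| 01011001000011011001
----------------------
  11111101100111011001

Answer: 11111101100111011001 (1038809)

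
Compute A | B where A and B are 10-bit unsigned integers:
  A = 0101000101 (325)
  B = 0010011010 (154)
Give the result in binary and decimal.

Apply | to each column (1 where either bit is 1):
  0101000101
| 0010011010
------------
  0111011111

Answer: 0111011111 (479)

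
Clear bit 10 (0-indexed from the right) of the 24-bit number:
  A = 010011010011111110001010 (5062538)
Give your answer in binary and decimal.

Mask = ~(1 << 10) = 111111111111101111111111
Bit 10 of A is 1, so AND-ing with the mask clears it to 0.
  010011010011111110001010
& 111111111111101111111111
--------------------------
  010011010011101110001010

Answer: 010011010011101110001010 (5061514)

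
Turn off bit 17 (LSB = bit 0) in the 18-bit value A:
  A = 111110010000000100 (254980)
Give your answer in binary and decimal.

Mask = ~(1 << 17) = 011111111111111111
Bit 17 of A is 1, so AND-ing with the mask clears it to 0.
  111110010000000100
& 011111111111111111
--------------------
  011110010000000100

Answer: 011110010000000100 (123908)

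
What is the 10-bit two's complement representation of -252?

1. Binary of +252:  0011111100
2. Invert bits:     1100000011
3. Add 1:           1100000100

Answer: 1100000100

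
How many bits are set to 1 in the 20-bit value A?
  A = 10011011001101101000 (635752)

10011011001101101000
1-bits at positions (from bit 0 = LSB): 3, 5, 6, 8, 9, 12, 13, 15, 16, 19
Count = 10

Answer: 10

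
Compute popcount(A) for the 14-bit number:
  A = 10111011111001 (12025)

10111011111001
1-bits at positions (from bit 0 = LSB): 0, 3, 4, 5, 6, 7, 9, 10, 11, 13
Count = 10

Answer: 10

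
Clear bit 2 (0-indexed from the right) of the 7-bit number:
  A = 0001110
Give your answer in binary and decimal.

Mask = ~(1 << 2) = 1111011
Bit 2 of A is 1, so AND-ing with the mask clears it to 0.
  0001110
& 1111011
---------
  0001010

Answer: 0001010 (10)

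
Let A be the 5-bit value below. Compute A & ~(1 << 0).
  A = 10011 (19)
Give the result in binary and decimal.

Mask = ~(1 << 0) = 11110
Bit 0 of A is 1, so AND-ing with the mask clears it to 0.
  10011
& 11110
-------
  10010

Answer: 10010 (18)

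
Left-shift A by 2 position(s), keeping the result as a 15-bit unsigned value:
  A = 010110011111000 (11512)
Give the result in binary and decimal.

Shift left by 2: drop the top 2 bit(s), append 2 zero(s) on the right.
  010110011111000  ->  discard [01], keep [0110011111000], append 00
= 011001111100000

Answer: 011001111100000 (13280)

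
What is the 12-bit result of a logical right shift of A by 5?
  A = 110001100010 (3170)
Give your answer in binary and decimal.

Logical shift right by 5: drop the bottom 5 bit(s), prepend 5 zero(s) on the left.
  110001100010  ->  keep [1100011], discard [00010], prepend 00000
= 000001100011

Answer: 000001100011 (99)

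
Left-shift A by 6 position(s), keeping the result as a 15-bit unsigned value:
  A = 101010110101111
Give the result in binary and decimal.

Shift left by 6: drop the top 6 bit(s), append 6 zero(s) on the right.
  101010110101111  ->  discard [101010], keep [110101111], append 000000
= 110101111000000

Answer: 110101111000000 (27584)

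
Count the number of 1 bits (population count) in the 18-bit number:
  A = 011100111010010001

011100111010010001
1-bits at positions (from bit 0 = LSB): 0, 4, 7, 9, 10, 11, 14, 15, 16
Count = 9

Answer: 9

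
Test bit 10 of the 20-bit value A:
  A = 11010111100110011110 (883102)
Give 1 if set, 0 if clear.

Bit 10 is the 11th from the right.
  11010111100110011110
           ^
That bit is 0.

Answer: 0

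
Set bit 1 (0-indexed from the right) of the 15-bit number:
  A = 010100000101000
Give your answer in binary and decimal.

Mask = 1 << 1 = 000000000000010
Bit 1 of A is 0, so OR-ing with the mask flips it to 1.
  010100000101000
| 000000000000010
-----------------
  010100000101010

Answer: 010100000101010 (10282)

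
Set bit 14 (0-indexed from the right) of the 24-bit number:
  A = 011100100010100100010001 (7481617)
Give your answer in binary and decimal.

Mask = 1 << 14 = 000000000100000000000000
Bit 14 of A is 0, so OR-ing with the mask flips it to 1.
  011100100010100100010001
| 000000000100000000000000
--------------------------
  011100100110100100010001

Answer: 011100100110100100010001 (7498001)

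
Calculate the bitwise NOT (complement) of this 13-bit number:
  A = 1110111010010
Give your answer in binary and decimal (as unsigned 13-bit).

Flip each bit (0->1, 1->0):
  1110111010010
  0001000101101

Answer: 0001000101101 (557)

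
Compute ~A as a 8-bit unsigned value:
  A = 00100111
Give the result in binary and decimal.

Flip each bit (0->1, 1->0):
  00100111
  11011000

Answer: 11011000 (216)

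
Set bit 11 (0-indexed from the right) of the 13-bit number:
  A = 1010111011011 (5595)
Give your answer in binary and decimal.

Mask = 1 << 11 = 0100000000000
Bit 11 of A is 0, so OR-ing with the mask flips it to 1.
  1010111011011
| 0100000000000
---------------
  1110111011011

Answer: 1110111011011 (7643)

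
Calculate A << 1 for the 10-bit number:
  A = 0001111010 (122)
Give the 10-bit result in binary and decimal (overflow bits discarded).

Shift left by 1: drop the top 1 bit(s), append 1 zero(s) on the right.
  0001111010  ->  discard [0], keep [001111010], append 0
= 0011110100

Answer: 0011110100 (244)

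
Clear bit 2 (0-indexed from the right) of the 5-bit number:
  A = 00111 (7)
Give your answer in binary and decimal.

Mask = ~(1 << 2) = 11011
Bit 2 of A is 1, so AND-ing with the mask clears it to 0.
  00111
& 11011
-------
  00011

Answer: 00011 (3)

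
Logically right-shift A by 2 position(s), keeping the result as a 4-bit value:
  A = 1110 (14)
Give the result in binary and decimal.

Logical shift right by 2: drop the bottom 2 bit(s), prepend 2 zero(s) on the left.
  1110  ->  keep [11], discard [10], prepend 00
= 0011

Answer: 0011 (3)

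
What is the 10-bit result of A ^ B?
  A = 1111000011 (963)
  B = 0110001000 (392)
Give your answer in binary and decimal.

Apply ^ to each column (1 where bits differ):
  1111000011
^ 0110001000
------------
  1001001011

Answer: 1001001011 (587)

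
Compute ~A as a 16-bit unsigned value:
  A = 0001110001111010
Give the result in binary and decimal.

Flip each bit (0->1, 1->0):
  0001110001111010
  1110001110000101

Answer: 1110001110000101 (58245)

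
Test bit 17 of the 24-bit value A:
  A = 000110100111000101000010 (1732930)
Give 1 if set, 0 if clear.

Bit 17 is the 18th from the right.
  000110100111000101000010
        ^
That bit is 1.

Answer: 1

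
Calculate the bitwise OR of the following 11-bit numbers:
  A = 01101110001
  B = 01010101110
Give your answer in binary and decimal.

Apply | to each column (1 where either bit is 1):
  01101110001
| 01010101110
-------------
  01111111111

Answer: 01111111111 (1023)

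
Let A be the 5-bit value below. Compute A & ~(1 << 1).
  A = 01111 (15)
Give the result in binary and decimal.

Mask = ~(1 << 1) = 11101
Bit 1 of A is 1, so AND-ing with the mask clears it to 0.
  01111
& 11101
-------
  01101

Answer: 01101 (13)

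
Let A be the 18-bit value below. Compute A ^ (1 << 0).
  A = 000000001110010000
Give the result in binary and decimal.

Mask = 1 << 0 = 000000000000000001
Bit 0 of A is 0; XOR with the mask flips it to 1.
  000000001110010000
^ 000000000000000001
--------------------
  000000001110010001

Answer: 000000001110010001 (913)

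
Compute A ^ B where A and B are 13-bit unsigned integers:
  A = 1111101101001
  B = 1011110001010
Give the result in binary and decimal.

Apply ^ to each column (1 where bits differ):
  1111101101001
^ 1011110001010
---------------
  0100011100011

Answer: 0100011100011 (2275)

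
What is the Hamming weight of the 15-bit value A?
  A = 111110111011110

111110111011110
1-bits at positions (from bit 0 = LSB): 1, 2, 3, 4, 6, 7, 8, 10, 11, 12, 13, 14
Count = 12

Answer: 12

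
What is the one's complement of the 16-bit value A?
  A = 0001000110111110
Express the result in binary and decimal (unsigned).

Flip each bit (0->1, 1->0):
  0001000110111110
  1110111001000001

Answer: 1110111001000001 (60993)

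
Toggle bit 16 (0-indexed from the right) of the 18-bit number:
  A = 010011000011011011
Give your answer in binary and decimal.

Mask = 1 << 16 = 010000000000000000
Bit 16 of A is 1; XOR with the mask flips it to 0.
  010011000011011011
^ 010000000000000000
--------------------
  000011000011011011

Answer: 000011000011011011 (12507)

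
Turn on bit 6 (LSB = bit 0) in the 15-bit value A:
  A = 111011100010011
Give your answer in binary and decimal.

Mask = 1 << 6 = 000000001000000
Bit 6 of A is 0, so OR-ing with the mask flips it to 1.
  111011100010011
| 000000001000000
-----------------
  111011101010011

Answer: 111011101010011 (30547)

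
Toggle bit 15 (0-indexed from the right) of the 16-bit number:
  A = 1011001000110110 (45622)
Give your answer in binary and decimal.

Mask = 1 << 15 = 1000000000000000
Bit 15 of A is 1; XOR with the mask flips it to 0.
  1011001000110110
^ 1000000000000000
------------------
  0011001000110110

Answer: 0011001000110110 (12854)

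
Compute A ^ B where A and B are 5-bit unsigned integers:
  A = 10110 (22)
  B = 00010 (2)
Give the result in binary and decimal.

Apply ^ to each column (1 where bits differ):
  10110
^ 00010
-------
  10100

Answer: 10100 (20)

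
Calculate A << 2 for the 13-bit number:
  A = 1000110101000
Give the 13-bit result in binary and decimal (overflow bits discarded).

Shift left by 2: drop the top 2 bit(s), append 2 zero(s) on the right.
  1000110101000  ->  discard [10], keep [00110101000], append 00
= 0011010100000

Answer: 0011010100000 (1696)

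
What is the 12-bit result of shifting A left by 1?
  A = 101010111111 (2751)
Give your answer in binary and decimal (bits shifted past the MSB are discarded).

Shift left by 1: drop the top 1 bit(s), append 1 zero(s) on the right.
  101010111111  ->  discard [1], keep [01010111111], append 0
= 010101111110

Answer: 010101111110 (1406)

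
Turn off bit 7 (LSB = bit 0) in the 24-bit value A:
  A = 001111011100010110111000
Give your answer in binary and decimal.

Mask = ~(1 << 7) = 111111111111111101111111
Bit 7 of A is 1, so AND-ing with the mask clears it to 0.
  001111011100010110111000
& 111111111111111101111111
--------------------------
  001111011100010100111000

Answer: 001111011100010100111000 (4048184)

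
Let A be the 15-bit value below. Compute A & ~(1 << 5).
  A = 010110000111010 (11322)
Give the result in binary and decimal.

Mask = ~(1 << 5) = 111111111011111
Bit 5 of A is 1, so AND-ing with the mask clears it to 0.
  010110000111010
& 111111111011111
-----------------
  010110000011010

Answer: 010110000011010 (11290)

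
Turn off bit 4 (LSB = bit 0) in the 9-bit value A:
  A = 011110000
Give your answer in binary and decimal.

Mask = ~(1 << 4) = 111101111
Bit 4 of A is 1, so AND-ing with the mask clears it to 0.
  011110000
& 111101111
-----------
  011100000

Answer: 011100000 (224)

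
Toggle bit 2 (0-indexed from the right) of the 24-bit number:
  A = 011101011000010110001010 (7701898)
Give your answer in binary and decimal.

Mask = 1 << 2 = 000000000000000000000100
Bit 2 of A is 0; XOR with the mask flips it to 1.
  011101011000010110001010
^ 000000000000000000000100
--------------------------
  011101011000010110001110

Answer: 011101011000010110001110 (7701902)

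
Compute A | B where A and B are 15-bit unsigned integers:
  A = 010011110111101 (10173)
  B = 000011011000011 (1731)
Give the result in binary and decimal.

Apply | to each column (1 where either bit is 1):
  010011110111101
| 000011011000011
-----------------
  010011111111111

Answer: 010011111111111 (10239)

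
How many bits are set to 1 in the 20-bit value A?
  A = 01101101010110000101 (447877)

01101101010110000101
1-bits at positions (from bit 0 = LSB): 0, 2, 7, 8, 10, 12, 14, 15, 17, 18
Count = 10

Answer: 10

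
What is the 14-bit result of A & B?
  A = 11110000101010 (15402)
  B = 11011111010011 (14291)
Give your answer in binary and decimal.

Apply & to each column (1 only where both bits are 1):
  11110000101010
& 11011111010011
----------------
  11010000000010

Answer: 11010000000010 (13314)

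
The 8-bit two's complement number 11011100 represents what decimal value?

MSB is 1, so the value is negative. Find the magnitude:
1. Invert bits:  00100011
2. Add 1:        00100100  = 36
3. Apply sign:   -36

Answer: -36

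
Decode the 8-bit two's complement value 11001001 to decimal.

MSB is 1, so the value is negative. Find the magnitude:
1. Invert bits:  00110110
2. Add 1:        00110111  = 55
3. Apply sign:   -55

Answer: -55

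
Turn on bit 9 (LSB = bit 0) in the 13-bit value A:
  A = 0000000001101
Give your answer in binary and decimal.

Mask = 1 << 9 = 0001000000000
Bit 9 of A is 0, so OR-ing with the mask flips it to 1.
  0000000001101
| 0001000000000
---------------
  0001000001101

Answer: 0001000001101 (525)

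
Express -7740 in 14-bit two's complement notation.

1. Binary of +7740:  01111000111100
2. Invert bits:     10000111000011
3. Add 1:           10000111000100

Answer: 10000111000100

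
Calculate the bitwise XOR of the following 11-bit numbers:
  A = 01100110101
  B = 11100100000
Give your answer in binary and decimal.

Apply ^ to each column (1 where bits differ):
  01100110101
^ 11100100000
-------------
  10000010101

Answer: 10000010101 (1045)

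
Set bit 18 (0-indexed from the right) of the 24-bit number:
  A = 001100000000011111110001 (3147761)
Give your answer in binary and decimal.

Mask = 1 << 18 = 000001000000000000000000
Bit 18 of A is 0, so OR-ing with the mask flips it to 1.
  001100000000011111110001
| 000001000000000000000000
--------------------------
  001101000000011111110001

Answer: 001101000000011111110001 (3409905)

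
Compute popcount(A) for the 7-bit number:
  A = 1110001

1110001
1-bits at positions (from bit 0 = LSB): 0, 4, 5, 6
Count = 4

Answer: 4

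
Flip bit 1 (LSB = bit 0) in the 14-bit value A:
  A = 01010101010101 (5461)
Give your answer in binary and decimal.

Mask = 1 << 1 = 00000000000010
Bit 1 of A is 0; XOR with the mask flips it to 1.
  01010101010101
^ 00000000000010
----------------
  01010101010111

Answer: 01010101010111 (5463)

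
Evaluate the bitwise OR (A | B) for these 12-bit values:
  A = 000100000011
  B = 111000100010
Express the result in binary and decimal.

Apply | to each column (1 where either bit is 1):
  000100000011
| 111000100010
--------------
  111100100011

Answer: 111100100011 (3875)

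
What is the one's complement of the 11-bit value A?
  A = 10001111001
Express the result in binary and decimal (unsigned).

Flip each bit (0->1, 1->0):
  10001111001
  01110000110

Answer: 01110000110 (902)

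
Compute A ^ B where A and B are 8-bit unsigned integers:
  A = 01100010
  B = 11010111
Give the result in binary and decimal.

Apply ^ to each column (1 where bits differ):
  01100010
^ 11010111
----------
  10110101

Answer: 10110101 (181)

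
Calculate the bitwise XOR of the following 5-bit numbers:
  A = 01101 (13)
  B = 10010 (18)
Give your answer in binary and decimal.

Apply ^ to each column (1 where bits differ):
  01101
^ 10010
-------
  11111

Answer: 11111 (31)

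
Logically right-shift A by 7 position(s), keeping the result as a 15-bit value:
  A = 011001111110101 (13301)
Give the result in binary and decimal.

Logical shift right by 7: drop the bottom 7 bit(s), prepend 7 zero(s) on the left.
  011001111110101  ->  keep [01100111], discard [1110101], prepend 0000000
= 000000001100111

Answer: 000000001100111 (103)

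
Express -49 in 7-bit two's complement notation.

1. Binary of +49:  0110001
2. Invert bits:     1001110
3. Add 1:           1001111

Answer: 1001111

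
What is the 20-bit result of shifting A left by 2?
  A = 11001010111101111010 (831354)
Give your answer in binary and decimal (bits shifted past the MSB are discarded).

Shift left by 2: drop the top 2 bit(s), append 2 zero(s) on the right.
  11001010111101111010  ->  discard [11], keep [001010111101111010], append 00
= 00101011110111101000

Answer: 00101011110111101000 (179688)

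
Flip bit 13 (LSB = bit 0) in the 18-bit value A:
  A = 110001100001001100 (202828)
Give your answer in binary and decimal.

Mask = 1 << 13 = 000010000000000000
Bit 13 of A is 0; XOR with the mask flips it to 1.
  110001100001001100
^ 000010000000000000
--------------------
  110011100001001100

Answer: 110011100001001100 (211020)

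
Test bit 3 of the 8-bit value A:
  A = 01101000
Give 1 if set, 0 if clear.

Bit 3 is the 4th from the right.
  01101000
      ^
That bit is 1.

Answer: 1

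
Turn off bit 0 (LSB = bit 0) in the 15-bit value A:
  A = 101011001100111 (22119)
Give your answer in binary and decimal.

Mask = ~(1 << 0) = 111111111111110
Bit 0 of A is 1, so AND-ing with the mask clears it to 0.
  101011001100111
& 111111111111110
-----------------
  101011001100110

Answer: 101011001100110 (22118)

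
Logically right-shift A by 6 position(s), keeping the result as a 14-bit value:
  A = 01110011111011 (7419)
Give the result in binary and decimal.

Logical shift right by 6: drop the bottom 6 bit(s), prepend 6 zero(s) on the left.
  01110011111011  ->  keep [01110011], discard [111011], prepend 000000
= 00000001110011

Answer: 00000001110011 (115)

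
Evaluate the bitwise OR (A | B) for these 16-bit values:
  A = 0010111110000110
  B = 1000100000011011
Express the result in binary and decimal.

Apply | to each column (1 where either bit is 1):
  0010111110000110
| 1000100000011011
------------------
  1010111110011111

Answer: 1010111110011111 (44959)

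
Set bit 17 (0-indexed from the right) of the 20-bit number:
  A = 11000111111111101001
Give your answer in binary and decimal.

Mask = 1 << 17 = 00100000000000000000
Bit 17 of A is 0, so OR-ing with the mask flips it to 1.
  11000111111111101001
| 00100000000000000000
----------------------
  11100111111111101001

Answer: 11100111111111101001 (950249)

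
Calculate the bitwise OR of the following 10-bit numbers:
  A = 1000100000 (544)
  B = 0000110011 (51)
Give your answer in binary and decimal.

Apply | to each column (1 where either bit is 1):
  1000100000
| 0000110011
------------
  1000110011

Answer: 1000110011 (563)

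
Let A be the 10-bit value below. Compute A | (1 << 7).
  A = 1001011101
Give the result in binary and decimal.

Mask = 1 << 7 = 0010000000
Bit 7 of A is 0, so OR-ing with the mask flips it to 1.
  1001011101
| 0010000000
------------
  1011011101

Answer: 1011011101 (733)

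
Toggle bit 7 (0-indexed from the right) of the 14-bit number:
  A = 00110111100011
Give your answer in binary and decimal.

Mask = 1 << 7 = 00000010000000
Bit 7 of A is 1; XOR with the mask flips it to 0.
  00110111100011
^ 00000010000000
----------------
  00110101100011

Answer: 00110101100011 (3427)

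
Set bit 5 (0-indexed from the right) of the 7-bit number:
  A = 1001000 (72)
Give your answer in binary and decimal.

Mask = 1 << 5 = 0100000
Bit 5 of A is 0, so OR-ing with the mask flips it to 1.
  1001000
| 0100000
---------
  1101000

Answer: 1101000 (104)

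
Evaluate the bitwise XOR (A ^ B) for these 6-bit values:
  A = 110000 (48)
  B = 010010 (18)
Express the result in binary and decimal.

Apply ^ to each column (1 where bits differ):
  110000
^ 010010
--------
  100010

Answer: 100010 (34)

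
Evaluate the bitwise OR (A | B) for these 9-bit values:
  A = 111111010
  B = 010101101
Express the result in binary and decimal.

Apply | to each column (1 where either bit is 1):
  111111010
| 010101101
-----------
  111111111

Answer: 111111111 (511)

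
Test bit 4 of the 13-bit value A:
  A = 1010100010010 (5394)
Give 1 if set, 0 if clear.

Bit 4 is the 5th from the right.
  1010100010010
          ^
That bit is 1.

Answer: 1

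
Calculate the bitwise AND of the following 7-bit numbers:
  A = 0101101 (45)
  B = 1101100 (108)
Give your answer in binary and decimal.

Apply & to each column (1 only where both bits are 1):
  0101101
& 1101100
---------
  0101100

Answer: 0101100 (44)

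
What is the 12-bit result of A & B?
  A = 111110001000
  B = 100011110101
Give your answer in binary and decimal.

Apply & to each column (1 only where both bits are 1):
  111110001000
& 100011110101
--------------
  100010000000

Answer: 100010000000 (2176)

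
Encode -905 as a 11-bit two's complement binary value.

1. Binary of +905:  01110001001
2. Invert bits:     10001110110
3. Add 1:           10001110111

Answer: 10001110111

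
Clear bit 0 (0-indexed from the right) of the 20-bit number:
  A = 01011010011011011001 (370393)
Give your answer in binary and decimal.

Mask = ~(1 << 0) = 11111111111111111110
Bit 0 of A is 1, so AND-ing with the mask clears it to 0.
  01011010011011011001
& 11111111111111111110
----------------------
  01011010011011011000

Answer: 01011010011011011000 (370392)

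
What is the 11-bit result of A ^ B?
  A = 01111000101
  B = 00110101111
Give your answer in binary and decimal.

Apply ^ to each column (1 where bits differ):
  01111000101
^ 00110101111
-------------
  01001101010

Answer: 01001101010 (618)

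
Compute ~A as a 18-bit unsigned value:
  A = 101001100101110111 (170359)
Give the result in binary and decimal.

Flip each bit (0->1, 1->0):
  101001100101110111
  010110011010001000

Answer: 010110011010001000 (91784)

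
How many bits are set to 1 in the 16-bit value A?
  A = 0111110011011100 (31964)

0111110011011100
1-bits at positions (from bit 0 = LSB): 2, 3, 4, 6, 7, 10, 11, 12, 13, 14
Count = 10

Answer: 10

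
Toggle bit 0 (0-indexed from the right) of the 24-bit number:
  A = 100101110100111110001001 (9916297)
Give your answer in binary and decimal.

Mask = 1 << 0 = 000000000000000000000001
Bit 0 of A is 1; XOR with the mask flips it to 0.
  100101110100111110001001
^ 000000000000000000000001
--------------------------
  100101110100111110001000

Answer: 100101110100111110001000 (9916296)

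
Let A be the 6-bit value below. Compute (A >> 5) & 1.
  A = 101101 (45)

Bit 5 is the 6th from the right.
  101101
  ^
That bit is 1.

Answer: 1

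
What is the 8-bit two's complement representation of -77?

1. Binary of +77:  01001101
2. Invert bits:     10110010
3. Add 1:           10110011

Answer: 10110011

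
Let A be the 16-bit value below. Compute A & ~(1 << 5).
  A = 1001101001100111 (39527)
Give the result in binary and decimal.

Mask = ~(1 << 5) = 1111111111011111
Bit 5 of A is 1, so AND-ing with the mask clears it to 0.
  1001101001100111
& 1111111111011111
------------------
  1001101001000111

Answer: 1001101001000111 (39495)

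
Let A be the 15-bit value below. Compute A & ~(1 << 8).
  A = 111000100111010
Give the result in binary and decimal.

Mask = ~(1 << 8) = 111111011111111
Bit 8 of A is 1, so AND-ing with the mask clears it to 0.
  111000100111010
& 111111011111111
-----------------
  111000000111010

Answer: 111000000111010 (28730)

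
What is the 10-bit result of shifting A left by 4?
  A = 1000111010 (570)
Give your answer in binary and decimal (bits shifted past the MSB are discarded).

Shift left by 4: drop the top 4 bit(s), append 4 zero(s) on the right.
  1000111010  ->  discard [1000], keep [111010], append 0000
= 1110100000

Answer: 1110100000 (928)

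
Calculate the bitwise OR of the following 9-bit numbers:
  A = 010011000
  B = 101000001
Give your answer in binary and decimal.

Apply | to each column (1 where either bit is 1):
  010011000
| 101000001
-----------
  111011001

Answer: 111011001 (473)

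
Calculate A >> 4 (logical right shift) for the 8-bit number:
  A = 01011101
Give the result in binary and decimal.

Logical shift right by 4: drop the bottom 4 bit(s), prepend 4 zero(s) on the left.
  01011101  ->  keep [0101], discard [1101], prepend 0000
= 00000101

Answer: 00000101 (5)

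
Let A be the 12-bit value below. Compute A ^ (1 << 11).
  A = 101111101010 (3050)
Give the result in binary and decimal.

Mask = 1 << 11 = 100000000000
Bit 11 of A is 1; XOR with the mask flips it to 0.
  101111101010
^ 100000000000
--------------
  001111101010

Answer: 001111101010 (1002)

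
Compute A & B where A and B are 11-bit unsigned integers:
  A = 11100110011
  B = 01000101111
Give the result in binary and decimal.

Apply & to each column (1 only where both bits are 1):
  11100110011
& 01000101111
-------------
  01000100011

Answer: 01000100011 (547)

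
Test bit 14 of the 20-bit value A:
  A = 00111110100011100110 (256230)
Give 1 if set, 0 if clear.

Bit 14 is the 15th from the right.
  00111110100011100110
       ^
That bit is 1.

Answer: 1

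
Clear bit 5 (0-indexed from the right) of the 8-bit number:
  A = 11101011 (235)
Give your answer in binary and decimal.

Mask = ~(1 << 5) = 11011111
Bit 5 of A is 1, so AND-ing with the mask clears it to 0.
  11101011
& 11011111
----------
  11001011

Answer: 11001011 (203)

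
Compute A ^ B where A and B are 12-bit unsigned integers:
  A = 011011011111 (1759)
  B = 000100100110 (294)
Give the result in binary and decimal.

Apply ^ to each column (1 where bits differ):
  011011011111
^ 000100100110
--------------
  011111111001

Answer: 011111111001 (2041)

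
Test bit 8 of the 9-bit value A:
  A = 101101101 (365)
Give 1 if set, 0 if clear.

Bit 8 is the 9th from the right.
  101101101
  ^
That bit is 1.

Answer: 1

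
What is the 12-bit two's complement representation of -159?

1. Binary of +159:  000010011111
2. Invert bits:     111101100000
3. Add 1:           111101100001

Answer: 111101100001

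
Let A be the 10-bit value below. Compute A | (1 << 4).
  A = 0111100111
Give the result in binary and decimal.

Mask = 1 << 4 = 0000010000
Bit 4 of A is 0, so OR-ing with the mask flips it to 1.
  0111100111
| 0000010000
------------
  0111110111

Answer: 0111110111 (503)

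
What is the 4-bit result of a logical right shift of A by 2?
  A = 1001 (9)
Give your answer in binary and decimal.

Logical shift right by 2: drop the bottom 2 bit(s), prepend 2 zero(s) on the left.
  1001  ->  keep [10], discard [01], prepend 00
= 0010

Answer: 0010 (2)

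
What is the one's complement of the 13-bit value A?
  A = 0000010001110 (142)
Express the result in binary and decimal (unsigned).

Flip each bit (0->1, 1->0):
  0000010001110
  1111101110001

Answer: 1111101110001 (8049)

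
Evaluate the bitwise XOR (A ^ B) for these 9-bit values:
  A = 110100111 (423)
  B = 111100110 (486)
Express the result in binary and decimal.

Apply ^ to each column (1 where bits differ):
  110100111
^ 111100110
-----------
  001000001

Answer: 001000001 (65)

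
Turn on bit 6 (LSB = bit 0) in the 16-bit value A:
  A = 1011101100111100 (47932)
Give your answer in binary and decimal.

Mask = 1 << 6 = 0000000001000000
Bit 6 of A is 0, so OR-ing with the mask flips it to 1.
  1011101100111100
| 0000000001000000
------------------
  1011101101111100

Answer: 1011101101111100 (47996)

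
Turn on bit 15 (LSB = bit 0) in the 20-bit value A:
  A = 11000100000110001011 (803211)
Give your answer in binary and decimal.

Mask = 1 << 15 = 00001000000000000000
Bit 15 of A is 0, so OR-ing with the mask flips it to 1.
  11000100000110001011
| 00001000000000000000
----------------------
  11001100000110001011

Answer: 11001100000110001011 (835979)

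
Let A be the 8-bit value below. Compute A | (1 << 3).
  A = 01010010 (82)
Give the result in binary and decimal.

Mask = 1 << 3 = 00001000
Bit 3 of A is 0, so OR-ing with the mask flips it to 1.
  01010010
| 00001000
----------
  01011010

Answer: 01011010 (90)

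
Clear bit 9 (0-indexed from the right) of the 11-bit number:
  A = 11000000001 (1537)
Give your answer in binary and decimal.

Mask = ~(1 << 9) = 10111111111
Bit 9 of A is 1, so AND-ing with the mask clears it to 0.
  11000000001
& 10111111111
-------------
  10000000001

Answer: 10000000001 (1025)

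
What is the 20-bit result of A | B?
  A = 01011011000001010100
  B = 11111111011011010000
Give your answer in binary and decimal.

Apply | to each column (1 where either bit is 1):
  01011011000001010100
| 11111111011011010000
----------------------
  11111111011011010100

Answer: 11111111011011010100 (1046228)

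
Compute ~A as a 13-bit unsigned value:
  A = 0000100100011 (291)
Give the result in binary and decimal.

Flip each bit (0->1, 1->0):
  0000100100011
  1111011011100

Answer: 1111011011100 (7900)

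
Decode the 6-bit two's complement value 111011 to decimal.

MSB is 1, so the value is negative. Find the magnitude:
1. Invert bits:  000100
2. Add 1:        000101  = 5
3. Apply sign:   -5

Answer: -5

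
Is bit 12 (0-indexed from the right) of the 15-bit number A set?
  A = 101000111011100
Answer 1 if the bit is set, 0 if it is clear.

Bit 12 is the 13th from the right.
  101000111011100
    ^
That bit is 1.

Answer: 1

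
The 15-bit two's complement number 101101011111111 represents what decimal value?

MSB is 1, so the value is negative. Find the magnitude:
1. Invert bits:  010010100000000
2. Add 1:        010010100000001  = 9473
3. Apply sign:   -9473

Answer: -9473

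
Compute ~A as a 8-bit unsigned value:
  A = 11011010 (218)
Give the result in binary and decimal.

Flip each bit (0->1, 1->0):
  11011010
  00100101

Answer: 00100101 (37)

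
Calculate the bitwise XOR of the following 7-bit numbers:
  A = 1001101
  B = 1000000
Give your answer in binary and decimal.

Apply ^ to each column (1 where bits differ):
  1001101
^ 1000000
---------
  0001101

Answer: 0001101 (13)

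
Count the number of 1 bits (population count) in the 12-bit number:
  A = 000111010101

000111010101
1-bits at positions (from bit 0 = LSB): 0, 2, 4, 6, 7, 8
Count = 6

Answer: 6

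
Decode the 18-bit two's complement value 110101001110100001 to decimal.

MSB is 1, so the value is negative. Find the magnitude:
1. Invert bits:  001010110001011110
2. Add 1:        001010110001011111  = 44127
3. Apply sign:   -44127

Answer: -44127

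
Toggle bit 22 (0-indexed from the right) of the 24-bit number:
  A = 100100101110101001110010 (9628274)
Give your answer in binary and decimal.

Mask = 1 << 22 = 010000000000000000000000
Bit 22 of A is 0; XOR with the mask flips it to 1.
  100100101110101001110010
^ 010000000000000000000000
--------------------------
  110100101110101001110010

Answer: 110100101110101001110010 (13822578)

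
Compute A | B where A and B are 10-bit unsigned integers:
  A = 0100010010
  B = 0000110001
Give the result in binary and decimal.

Apply | to each column (1 where either bit is 1):
  0100010010
| 0000110001
------------
  0100110011

Answer: 0100110011 (307)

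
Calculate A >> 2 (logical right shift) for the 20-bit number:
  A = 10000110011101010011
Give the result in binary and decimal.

Logical shift right by 2: drop the bottom 2 bit(s), prepend 2 zero(s) on the left.
  10000110011101010011  ->  keep [100001100111010100], discard [11], prepend 00
= 00100001100111010100

Answer: 00100001100111010100 (137684)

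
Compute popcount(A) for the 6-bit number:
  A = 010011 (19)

010011
1-bits at positions (from bit 0 = LSB): 0, 1, 4
Count = 3

Answer: 3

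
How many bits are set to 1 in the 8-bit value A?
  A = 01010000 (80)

01010000
1-bits at positions (from bit 0 = LSB): 4, 6
Count = 2

Answer: 2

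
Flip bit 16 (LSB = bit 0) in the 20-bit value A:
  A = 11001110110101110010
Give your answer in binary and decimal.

Mask = 1 << 16 = 00010000000000000000
Bit 16 of A is 0; XOR with the mask flips it to 1.
  11001110110101110010
^ 00010000000000000000
----------------------
  11011110110101110010

Answer: 11011110110101110010 (912754)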